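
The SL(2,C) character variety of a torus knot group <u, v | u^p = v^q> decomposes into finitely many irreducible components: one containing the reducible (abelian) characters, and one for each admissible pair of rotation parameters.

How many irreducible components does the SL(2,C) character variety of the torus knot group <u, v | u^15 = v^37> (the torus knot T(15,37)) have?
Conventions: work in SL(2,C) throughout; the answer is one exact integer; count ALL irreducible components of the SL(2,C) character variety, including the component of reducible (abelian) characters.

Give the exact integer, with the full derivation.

In the torus knot group T(15,37), u^15 = v^37 is central, so an irreducible representation sends it to +I or -I (Schur).
This locks tr(u) to 2*cos(pi*alpha/15), alpha in 1..14, and tr(v) to 2*cos(pi*beta/37), beta in 1..36, on each component of irreducible characters.
The two central values (-1)^alpha I and (-1)^beta I must be the same matrix, so alpha and beta share a parity.
Counting: 7 odd alphas x 18 odd betas + 7 even alphas x 18 even betas = 126 + 126 = 252.
That is 252 components of irreducible characters, and with the reducible (abelian) component the total is 253.

253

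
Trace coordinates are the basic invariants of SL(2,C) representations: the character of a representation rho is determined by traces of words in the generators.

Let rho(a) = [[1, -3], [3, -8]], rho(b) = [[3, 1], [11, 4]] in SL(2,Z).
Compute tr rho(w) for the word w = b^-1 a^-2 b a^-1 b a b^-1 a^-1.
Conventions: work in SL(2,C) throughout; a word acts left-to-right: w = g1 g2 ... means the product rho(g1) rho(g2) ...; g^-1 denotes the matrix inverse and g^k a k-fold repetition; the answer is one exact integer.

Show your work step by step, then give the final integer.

2829386

rho(b^-1) = [[4, -1], [-11, 3]]
... * rho(a^-1) = [[-8, 3], [-3, 1]]  ->  [[-29, 11], [79, -30]]
... * rho(a^-1) = [[-8, 3], [-3, 1]]  ->  [[199, -76], [-542, 207]]
... * rho(b) = [[3, 1], [11, 4]]  ->  [[-239, -105], [651, 286]]
... * rho(a^-1) = [[-8, 3], [-3, 1]]  ->  [[2227, -822], [-6066, 2239]]
... * rho(b) = [[3, 1], [11, 4]]  ->  [[-2361, -1061], [6431, 2890]]
... * rho(a) = [[1, -3], [3, -8]]  ->  [[-5544, 15571], [15101, -42413]]
... * rho(b^-1) = [[4, -1], [-11, 3]]  ->  [[-193457, 52257], [526947, -142340]]
... * rho(a^-1) = [[-8, 3], [-3, 1]]  ->  [[1390885, -528114], [-3788556, 1438501]]
tr = 1390885 + 1438501 = 2829386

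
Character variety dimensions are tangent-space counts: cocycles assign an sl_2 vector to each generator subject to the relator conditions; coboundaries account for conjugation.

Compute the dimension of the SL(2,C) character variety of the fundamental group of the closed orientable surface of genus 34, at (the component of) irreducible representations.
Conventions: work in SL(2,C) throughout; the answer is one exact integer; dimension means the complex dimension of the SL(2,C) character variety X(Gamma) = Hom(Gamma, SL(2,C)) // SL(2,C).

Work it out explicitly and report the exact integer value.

198

pi_1 of the closed genus-34 surface has 68 generators bound by the single product-of-commutators relator.
Before the relator condition, cocycle space has dim 3*68 = 204.
H^2 = coker(d_2) is dual to H^0 = 0 at irreducible rho (Poincare duality), so d_2 is onto: dim Z^1 = 201.
dim B^1 = 3 (coboundaries, injective at irreducible rho).
Hence dim X = 201 - 3 = 198.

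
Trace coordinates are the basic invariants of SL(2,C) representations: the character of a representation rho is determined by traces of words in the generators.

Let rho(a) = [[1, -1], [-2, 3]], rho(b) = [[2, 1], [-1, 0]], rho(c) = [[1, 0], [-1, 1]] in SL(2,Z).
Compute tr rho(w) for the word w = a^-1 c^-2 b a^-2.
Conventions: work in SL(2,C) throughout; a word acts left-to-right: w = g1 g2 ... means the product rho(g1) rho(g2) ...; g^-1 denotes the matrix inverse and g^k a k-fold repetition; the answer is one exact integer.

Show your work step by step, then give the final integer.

rho(a^-1) = [[3, 1], [2, 1]]
... * rho(c^-1) = [[1, 0], [1, 1]]  ->  [[4, 1], [3, 1]]
... * rho(c^-1) = [[1, 0], [1, 1]]  ->  [[5, 1], [4, 1]]
... * rho(b) = [[2, 1], [-1, 0]]  ->  [[9, 5], [7, 4]]
... * rho(a^-1) = [[3, 1], [2, 1]]  ->  [[37, 14], [29, 11]]
... * rho(a^-1) = [[3, 1], [2, 1]]  ->  [[139, 51], [109, 40]]
tr = 139 + 40 = 179

179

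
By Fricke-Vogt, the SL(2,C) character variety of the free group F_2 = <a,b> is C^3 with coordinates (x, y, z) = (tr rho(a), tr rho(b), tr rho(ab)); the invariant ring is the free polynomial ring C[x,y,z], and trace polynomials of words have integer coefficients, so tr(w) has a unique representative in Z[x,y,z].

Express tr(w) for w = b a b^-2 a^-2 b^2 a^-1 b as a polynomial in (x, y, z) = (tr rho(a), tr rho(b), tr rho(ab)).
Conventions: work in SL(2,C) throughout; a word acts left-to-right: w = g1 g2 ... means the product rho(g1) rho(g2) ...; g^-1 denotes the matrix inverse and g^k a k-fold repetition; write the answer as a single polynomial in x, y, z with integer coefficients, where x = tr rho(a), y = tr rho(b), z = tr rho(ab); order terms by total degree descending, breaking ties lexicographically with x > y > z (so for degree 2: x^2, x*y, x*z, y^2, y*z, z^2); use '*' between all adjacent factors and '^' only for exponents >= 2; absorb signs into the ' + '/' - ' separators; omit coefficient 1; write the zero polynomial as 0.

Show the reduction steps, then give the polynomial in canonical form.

-x^3*y^5*z + x^4*y^4 + x^2*y^6 + 2*x^2*y^4*z^2 - x*y^5*z - x*y^3*z^3 - x^4*y^2 - 5*x^2*y^4 - x^2*y^2*z^2 + 4*x*y^3*z + 5*x^2*y^2 - x*y*z - x^2 - y^2 + 2

next, tr(b^2) = tr(b) * tr(b) - tr(1) = y^2 - 2
tr(b^3) = tr(b) * tr(b^2) - tr(b) = y^3 - 3*y
tr(b^4) = tr(b) * tr(b^3) - tr(b^2) = y^4 - 4*y^2 + 2
next, tr(b a b) = tr(b) * tr(a b) - tr(a) = y*z - x
tr(a b^3) = tr(b) * tr(b a b) - tr(b a) = y^2*z - x*y - z
tr(b^4 a) = tr(b) * tr(a b^3) - tr(a b^2) = y^3*z - x*y^2 - 2*y*z + x
tr(b^2 a^-1 b^2) = tr(b^4) * tr(a) - tr(b^4 a) = x*y^4 - y^3*z - 3*x*y^2 + 2*y*z + x
next, tr(a b a b) = tr(b a) * tr(b a) - tr(1) = z^2 - 2
and tr(a b a) = tr(a) * tr(b a) - tr(b) = x*z - y
and tr(a b^2 a b) = tr(b) * tr(a b a b) - tr(a b a) = y*z^2 - x*z - y
tr(a^2) = tr(a) * tr(a) - tr(1) = x^2 - 2
tr(a b^2 a) = tr(b) * tr(a^2 b) - tr(a^2) = x*y*z - x^2 - y^2 + 2
tr(b^2 a b^2 a) = tr(b) * tr(a b^2 a b) - tr(a b^2 a) = y^2*z^2 - 2*x*y*z + x^2 - 2
tr(b^2 a^-1 b^2 a) = tr(b^2 a b^2) * tr(a) - tr(b^2 a b^2 a) = x*y^3*z - x^2*y^2 - y^2*z^2 + 2
tr(a^-1 b^2 a^-1 b^2) = tr(b^2 a^-1 b^2) * tr(a) - tr(b^2 a^-1 b^2 a) = x^2*y^4 - 2*x*y^3*z - 2*x^2*y^2 + y^2*z^2 + 2*x*y*z + x^2 - 2
next, tr(b^2 a b^3) = tr(b) * tr(a b^4) - tr(a b^3) = y^4*z - x*y^3 - 3*y^2*z + 2*x*y + z
and tr(a b^3 a b) = tr(b) * tr(a b a b^2) - tr(a b a b) = y^2*z^2 - x*y*z - y^2 - z^2 + 2
next, tr(a b^3 a) = tr(b) * tr(b a^2 b) - tr(b a^2) = x*y^2*z - x^2*y - y^3 - x*z + 3*y
next, tr(b^2 a b^3 a) = tr(b) * tr(a b^3 a b) - tr(a b^3 a) = y^3*z^2 - 2*x*y^2*z + x^2*y - y*z^2 + x*z - y
tr(b^2 a^-1 b^2 a b) = tr(b^2 a b^3) * tr(a) - tr(b^2 a b^3 a) = x*y^4*z - x^2*y^3 - y^3*z^2 - x*y^2*z + x^2*y + y*z^2 + y
tr(b^2 a b a b^2) = tr(b) * tr(a b a b^3) - tr(a b a b^2) = y^3*z^2 - x*y^2*z - y^3 - 2*y*z^2 + x*z + 3*y
tr(a b a b a b) = tr(a b a b) * tr(a b) - tr(b a) = z^3 - 3*z
tr(a b a b a) = tr(a) * tr(b a b a) - tr(b a b) = x*z^2 - y*z - x
and tr(a b a b^2 a b) = tr(b) * tr(a b a b a b) - tr(a b a b a) = y*z^3 - x*z^2 - 2*y*z + x
tr(a b a b^2 a) = tr(a) * tr(b a b^2 a) - tr(b a b^2) = x*y*z^2 - x^2*z - y^2*z + z
next, tr(b^2 a b a b^2 a) = tr(b) * tr(a b a b^2 a b) - tr(a b a b^2 a) = y^2*z^3 - 2*x*y*z^2 + x^2*z - y^2*z + x*y - z
tr(b^2 a^-1 b^2 a b a) = tr(b^2 a b a b^2) * tr(a) - tr(b^2 a b a b^2 a) = x*y^3*z^2 - x^2*y^2*z - y^2*z^3 - x*y^3 + y^2*z + 2*x*y + z
tr(a^-1 b^2 a^-1 b^2 a b) = tr(b^2 a^-1 b^2 a b) * tr(a) - tr(b^2 a^-1 b^2 a b a) = x^2*y^4*z - x^3*y^3 - 2*x*y^3*z^2 + y^2*z^3 + x^3*y + x*y^3 + x*y*z^2 - y^2*z - x*y - z
next, tr(a^-2 b^2 a^-1 b^2 a b) = tr(a^-1 b^2 a^-1 b^2 a b) * tr(a) - tr(a^-1 b^2 a^-1 b^2 a b a) = x^3*y^4*z - x^4*y^3 - 2*x^2*y^3*z^2 - x*y^4*z + x*y^2*z^3 + x^4*y + 2*x^2*y^3 + x^2*y*z^2 + y^3*z^2 - 2*x^2*y - y*z^2 - x*z - y
tr(a^-2 b^2 a^-1 b^2 a b^-1) = tr(a^-2 b^2 a^-1 b^2 a) * tr(b) - tr(a^-2 b^2 a^-1 b^2 a b) = -x^3*y^4*z + x^4*y^3 + x^2*y^5 + 2*x^2*y^3*z^2 - x*y^4*z - x*y^2*z^3 - x^4*y - 4*x^2*y^3 - x^2*y*z^2 + 2*x*y^2*z + 3*x^2*y + y*z^2 + x*z - y
tr(b a b^-2 a^-2 b^2 a^-1 b) = tr(a^-2 b^2 a^-1 b^2 a b^-1) * tr(b) - tr(a^-2 b^2 a^-1 b^2 a) = -x^3*y^5*z + x^4*y^4 + x^2*y^6 + 2*x^2*y^4*z^2 - x*y^5*z - x*y^3*z^3 - x^4*y^2 - 5*x^2*y^4 - x^2*y^2*z^2 + 4*x*y^3*z + 5*x^2*y^2 - x*y*z - x^2 - y^2 + 2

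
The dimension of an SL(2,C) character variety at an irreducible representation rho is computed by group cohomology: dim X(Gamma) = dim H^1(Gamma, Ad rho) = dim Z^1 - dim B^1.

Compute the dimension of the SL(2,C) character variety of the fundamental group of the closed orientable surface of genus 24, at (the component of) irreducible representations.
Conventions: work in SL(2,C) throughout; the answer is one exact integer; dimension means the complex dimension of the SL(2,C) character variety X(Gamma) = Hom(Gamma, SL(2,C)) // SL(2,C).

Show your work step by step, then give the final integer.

pi_1 of the closed genus-24 surface has 48 generators bound by the single product-of-commutators relator.
Before the relator condition, cocycle space has dim 3*48 = 144.
H^2 = coker(d_2) is dual to H^0 = 0 at irreducible rho (Poincare duality), so d_2 is onto: dim Z^1 = 141.
As always at irreducible rho, dim B^1 = 3.
dim H^1 = 141 - 3 = 138 = dim X.

138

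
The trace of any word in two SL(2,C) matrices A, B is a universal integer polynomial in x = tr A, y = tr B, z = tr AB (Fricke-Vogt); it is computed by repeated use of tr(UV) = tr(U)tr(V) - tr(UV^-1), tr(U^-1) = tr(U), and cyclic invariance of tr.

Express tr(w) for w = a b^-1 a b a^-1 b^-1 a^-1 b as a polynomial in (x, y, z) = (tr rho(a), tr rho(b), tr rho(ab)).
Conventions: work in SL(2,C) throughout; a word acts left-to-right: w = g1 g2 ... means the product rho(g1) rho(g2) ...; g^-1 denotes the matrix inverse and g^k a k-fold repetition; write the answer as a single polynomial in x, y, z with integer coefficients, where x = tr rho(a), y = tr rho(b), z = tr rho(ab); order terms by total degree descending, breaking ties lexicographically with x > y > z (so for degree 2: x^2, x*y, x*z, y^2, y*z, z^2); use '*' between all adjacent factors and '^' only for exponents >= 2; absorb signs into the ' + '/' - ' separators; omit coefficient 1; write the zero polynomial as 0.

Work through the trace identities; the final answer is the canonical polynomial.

x^2*y^2*z^2 - x^3*y*z - 2*x*y^3*z - 2*x*y*z^3 + x^2*y^2 + x^2*z^2 + y^4 + 2*y^2*z^2 + z^4 + 4*x*y*z - 4*y^2 - 4*z^2 + 2

trace(b^2 a) = trace(b) * trace(a b) - trace(a) = y*z - x
trace(b^2) = trace(b) * trace(b) - trace(1) = y^2 - 2
trace(a b^2 a) = trace(a) * trace(b^2 a) - trace(b^2) = x*y*z - x^2 - y^2 + 2
trace(a b a b) = trace(a b) * trace(a b) - trace(1) = z^2 - 2
trace(a b a) = trace(a) * trace(b a) - trace(b) = x*z - y
trace(a b^2 a b) = trace(b) * trace(a b a b) - trace(a b a) = y*z^2 - x*z - y
trace(b a b^-1 a b) = trace(a b^2 a) * trace(b) - trace(a b^2 a b) = x*y^2*z - x^2*y - y^3 - y*z^2 + x*z + 3*y
trace(b a b^2) = trace(b) * trace(b a b) - trace(b a) = y^2*z - x*y - z
trace(b a^2 b a b) = trace(a) * trace(b a b^2 a) - trace(b a b^2) = x*y*z^2 - x^2*z - y^2*z + z
trace(b a b a b a) = trace(a b a b) * trace(a b) - trace(b a) = z^3 - 3*z
trace(b a^2 b a b a) = trace(a) * trace(b a b a b a) - trace(b a b a b) = x*z^3 - y*z^2 - 2*x*z + y
trace(a b a b a^-1 b a) = trace(b a^2 b a b) * trace(a) - trace(b a^2 b a b a) = x^2*y*z^2 - x^3*z - x*y^2*z - x*z^3 + y*z^2 + 3*x*z - y
trace(a b a b a) = trace(a) * trace(b a b a) - trace(b a b) = x*z^2 - y*z - x
trace(b a b a b a b) = trace(b) * trace(a b a b a b) - trace(a b a b a) = y*z^3 - x*z^2 - 2*y*z + x
trace(b a b a b a b a) = trace(a b a b) * trace(a b a b) - trace(1) = z^4 - 4*z^2 + 2
trace(a b a b a^-1 b a b) = trace(b a b a b a b) * trace(a) - trace(b a b a b a b a) = x*y*z^3 - x^2*z^2 - z^4 - 2*x*y*z + x^2 + 4*z^2 - 2
trace(a^-1 b a b^-1 a b a b) = trace(a b a b a^-1 b a) * trace(b) - trace(a b a b a^-1 b a b) = x^2*y^2*z^2 - x^3*y*z - x*y^3*z - 2*x*y*z^3 + x^2*z^2 + y^2*z^2 + z^4 + 5*x*y*z - x^2 - y^2 - 4*z^2 + 2
trace(b^-1 a^-1 b a b^-1 a b a) = trace(a^-1 b a b^-1 a b a) * trace(b) - trace(a^-1 b a b^-1 a b a b) = -x^2*y^2*z^2 + x^3*y*z + 2*x*y^3*z + 2*x*y*z^3 - x^2*y^2 - x^2*z^2 - y^4 - 2*y^2*z^2 - z^4 - 4*x*y*z + x^2 + 4*y^2 + 4*z^2 - 2
trace(a b^-1 a b a^-1 b^-1 a^-1 b) = trace(b^-1 a^-1 b a b^-1 a b) * trace(a) - trace(b^-1 a^-1 b a b^-1 a b a) = x^2*y^2*z^2 - x^3*y*z - 2*x*y^3*z - 2*x*y*z^3 + x^2*y^2 + x^2*z^2 + y^4 + 2*y^2*z^2 + z^4 + 4*x*y*z - 4*y^2 - 4*z^2 + 2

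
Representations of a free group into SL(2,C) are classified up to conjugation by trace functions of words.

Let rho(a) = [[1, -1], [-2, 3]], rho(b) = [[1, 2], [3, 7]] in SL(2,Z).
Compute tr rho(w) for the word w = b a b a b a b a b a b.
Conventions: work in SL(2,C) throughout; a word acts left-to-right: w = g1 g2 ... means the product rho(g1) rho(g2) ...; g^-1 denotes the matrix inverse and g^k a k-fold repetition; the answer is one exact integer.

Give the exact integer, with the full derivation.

5767556

rho(b) = [[1, 2], [3, 7]]
... * rho(a) = [[1, -1], [-2, 3]]  ->  [[-3, 5], [-11, 18]]
... * rho(b) = [[1, 2], [3, 7]]  ->  [[12, 29], [43, 104]]
... * rho(a) = [[1, -1], [-2, 3]]  ->  [[-46, 75], [-165, 269]]
... * rho(b) = [[1, 2], [3, 7]]  ->  [[179, 433], [642, 1553]]
... * rho(a) = [[1, -1], [-2, 3]]  ->  [[-687, 1120], [-2464, 4017]]
... * rho(b) = [[1, 2], [3, 7]]  ->  [[2673, 6466], [9587, 23191]]
... * rho(a) = [[1, -1], [-2, 3]]  ->  [[-10259, 16725], [-36795, 59986]]
... * rho(b) = [[1, 2], [3, 7]]  ->  [[39916, 96557], [143163, 346312]]
... * rho(a) = [[1, -1], [-2, 3]]  ->  [[-153198, 249755], [-549461, 895773]]
... * rho(b) = [[1, 2], [3, 7]]  ->  [[596067, 1441889], [2137858, 5171489]]
tr = 596067 + 5171489 = 5767556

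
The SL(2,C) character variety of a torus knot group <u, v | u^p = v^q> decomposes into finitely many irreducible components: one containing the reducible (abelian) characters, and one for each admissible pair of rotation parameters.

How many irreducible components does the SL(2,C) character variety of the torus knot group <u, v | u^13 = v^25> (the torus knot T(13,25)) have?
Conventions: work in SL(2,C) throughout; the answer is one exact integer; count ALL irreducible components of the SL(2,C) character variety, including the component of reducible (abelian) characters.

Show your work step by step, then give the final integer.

Gamma = < u, v | u^13 = v^25 > (torus knot T(13,25)); the central element u^13 = v^25 acts as +I or -I in any irreducible SL(2,C) representation.
So on each irreducible component the traces are pinned: tr(u) = 2*cos(pi*alpha/13) with 1 <= alpha <= 12, tr(v) = 2*cos(pi*beta/25) with 1 <= beta <= 24.
Consistency of u^13 = (-1)^alpha I with v^25 = (-1)^beta I forces alpha = beta (mod 2).
count pairs: odd alpha (6 choices) x odd beta (12), plus even alpha (6) x even beta (12): 6*12 + 6*12 = 144.
Total: 144 irreducible-character components + 1 reducible (abelian) component = 145.

145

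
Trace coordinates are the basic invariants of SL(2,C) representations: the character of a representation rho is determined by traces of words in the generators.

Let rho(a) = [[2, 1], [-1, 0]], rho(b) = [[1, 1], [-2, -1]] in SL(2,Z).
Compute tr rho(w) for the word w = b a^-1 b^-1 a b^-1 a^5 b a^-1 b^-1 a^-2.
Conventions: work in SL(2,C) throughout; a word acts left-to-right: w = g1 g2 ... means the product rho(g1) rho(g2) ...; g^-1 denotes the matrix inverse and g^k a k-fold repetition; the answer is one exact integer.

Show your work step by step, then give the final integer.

-8

rho(b) = [[1, 1], [-2, -1]]
... * rho(a^-1) = [[0, -1], [1, 2]]  ->  [[1, 1], [-1, 0]]
... * rho(b^-1) = [[-1, -1], [2, 1]]  ->  [[1, 0], [1, 1]]
... * rho(a) = [[2, 1], [-1, 0]]  ->  [[2, 1], [1, 1]]
... * rho(b^-1) = [[-1, -1], [2, 1]]  ->  [[0, -1], [1, 0]]
... * rho(a) = [[2, 1], [-1, 0]]  ->  [[1, 0], [2, 1]]
... * rho(a) = [[2, 1], [-1, 0]]  ->  [[2, 1], [3, 2]]
... * rho(a) = [[2, 1], [-1, 0]]  ->  [[3, 2], [4, 3]]
... * rho(a) = [[2, 1], [-1, 0]]  ->  [[4, 3], [5, 4]]
... * rho(a) = [[2, 1], [-1, 0]]  ->  [[5, 4], [6, 5]]
... * rho(b) = [[1, 1], [-2, -1]]  ->  [[-3, 1], [-4, 1]]
... * rho(a^-1) = [[0, -1], [1, 2]]  ->  [[1, 5], [1, 6]]
... * rho(b^-1) = [[-1, -1], [2, 1]]  ->  [[9, 4], [11, 5]]
... * rho(a^-1) = [[0, -1], [1, 2]]  ->  [[4, -1], [5, -1]]
... * rho(a^-1) = [[0, -1], [1, 2]]  ->  [[-1, -6], [-1, -7]]
tr = -1 + -7 = -8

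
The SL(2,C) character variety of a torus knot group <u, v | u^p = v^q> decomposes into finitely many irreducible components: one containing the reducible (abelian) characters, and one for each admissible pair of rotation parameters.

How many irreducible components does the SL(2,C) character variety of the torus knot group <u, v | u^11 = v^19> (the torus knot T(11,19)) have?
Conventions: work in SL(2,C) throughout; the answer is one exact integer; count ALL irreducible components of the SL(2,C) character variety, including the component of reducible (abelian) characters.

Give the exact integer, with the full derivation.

91

Gamma = < u, v | u^11 = v^19 > (torus knot T(11,19)); the central element u^11 = v^19 acts as +I or -I in any irreducible SL(2,C) representation.
On an irreducible component, tr(u) is locked at 2*cos(pi*alpha/11) for some alpha in 1..10, and tr(v) at 2*cos(pi*beta/19) for some beta in 1..18.
The two central values (-1)^alpha I and (-1)^beta I must be the same matrix, so alpha and beta share a parity.
Counting: 5 odd alphas x 9 odd betas + 5 even alphas x 9 even betas = 45 + 45 = 90.
Total: 90 irreducible-character components + 1 reducible (abelian) component = 91.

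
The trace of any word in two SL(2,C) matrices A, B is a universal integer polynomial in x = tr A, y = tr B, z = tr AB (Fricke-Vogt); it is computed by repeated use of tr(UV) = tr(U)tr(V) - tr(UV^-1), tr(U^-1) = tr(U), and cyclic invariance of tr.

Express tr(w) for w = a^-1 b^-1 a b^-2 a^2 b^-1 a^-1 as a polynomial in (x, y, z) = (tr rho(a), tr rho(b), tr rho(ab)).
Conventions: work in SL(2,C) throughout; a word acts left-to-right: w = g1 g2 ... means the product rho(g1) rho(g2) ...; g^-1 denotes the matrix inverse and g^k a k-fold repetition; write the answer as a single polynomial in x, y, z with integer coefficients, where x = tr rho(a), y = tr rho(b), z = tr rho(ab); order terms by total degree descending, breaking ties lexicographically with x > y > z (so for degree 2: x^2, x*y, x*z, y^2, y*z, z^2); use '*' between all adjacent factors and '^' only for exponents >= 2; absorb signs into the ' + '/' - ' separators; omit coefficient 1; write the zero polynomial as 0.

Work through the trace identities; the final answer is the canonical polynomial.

trace(a^2) = trace(a) * trace(a) - trace(1)   [square of a] = x^2 - 2
so trace(a^3) = trace(a) * trace(a^2) - trace(a)   [square of a] = x^3 - 3*x
reduce: trace(b a^2) = trace(a) * trace(b a) - trace(b)   [square of a] = x*z - y
reduce: trace(a^3 b) = trace(a) * trace(b a^2) - trace(b a)   [square of a] = x^2*z - x*y - z
so trace(a^2 b^-1 a) = trace(a^3) * trace(b) - trace(a^3 b)   [inverse elimination on b] = x^3*y - x^2*z - 2*x*y + z
trace(b a b a) = trace(b a) * trace(b a) - trace(1)   [split at a repeated b] = z^2 - 2
trace(b a b) = trace(b) * trace(a b) - trace(a)   [square of b] = y*z - x
reduce: trace(a b a^2 b) = trace(a) * trace(b a b a) - trace(b a b)   [square of a] = x*z^2 - y*z - x
trace(a^2 b^-1 a b) = trace(a b a^2) * trace(b) - trace(a b a^2 b)   [inverse elimination on b] = x^2*y*z - x*y^2 - x*z^2 + x
trace(b^-1 a b^-1 a^2) = trace(a^2 b^-1 a) * trace(b) - trace(a^2 b^-1 a b)   [inverse elimination on b] = x^3*y^2 - 2*x^2*y*z - x*y^2 + x*z^2 + y*z - x
so trace(a^2 b^-2 a b^-1) = trace(b^-1 a b^-1 a^2) * trace(b) - trace(b^-1 a b^-1 a^2 b)   [inverse elimination on b] = x^3*y^3 - 2*x^2*y^2*z - x^3*y - x*y^3 + x*y*z^2 + x^2*z + y^2*z + x*y - z
so trace(a^2 b^-2 a) = trace(b^-1 a^3) * trace(b) - trace(b^-1 a^3 b)   [inverse elimination on b] = x^3*y^2 - x^2*y*z - x^3 - 2*x*y^2 + y*z + 3*x
so trace(b^-1 a b^-2 a^2 b^-1) = trace(a^2 b^-2 a b^-1) * trace(b) - trace(a^2 b^-2 a)   [inverse elimination on b] = x^3*y^4 - 2*x^2*y^3*z - 2*x^3*y^2 - x*y^4 + x*y^2*z^2 + 2*x^2*y*z + y^3*z + x^3 + 3*x*y^2 - 2*y*z - 3*x
reduce: trace(a^4) = trace(a) * trace(a^3) - trace(a^2)   [square of a] = x^4 - 4*x^2 + 2
reduce: trace(a^4 b) = trace(a) * trace(a b a^2) - trace(a b a)   [square of a] = x^3*z - x^2*y - 2*x*z + y
trace(a b^-1 a^3) = trace(a^4) * trace(b) - trace(a^4 b)   [inverse elimination on b] = x^4*y - x^3*z - 3*x^2*y + 2*x*z + y
so trace(a^3 b a b) = trace(a) * trace(a b a b a) - trace(a b a b)   [square of a] = x^2*z^2 - x*y*z - x^2 - z^2 + 2
trace(a b^-1 a^3 b) = trace(a^3 b a) * trace(b) - trace(a^3 b a b)   [inverse elimination on b] = x^3*y*z - x^2*y^2 - x^2*z^2 - x*y*z + x^2 + y^2 + z^2 - 2
trace(a^2 b^-1 a b^-1 a) = trace(a b^-1 a^3) * trace(b) - trace(a b^-1 a^3 b)   [inverse elimination on b] = x^4*y^2 - 2*x^3*y*z - 2*x^2*y^2 + x^2*z^2 + 3*x*y*z - x^2 - z^2 + 2
reduce: trace(b a^2 b) = trace(b) * trace(a^2 b) - trace(a^2)   [square of b] = x*y*z - x^2 - y^2 + 2
trace(a^2 b a^2 b) = trace(a) * trace(b a^2 b a) - trace(b a^2 b)   [square of a] = x^2*z^2 - 2*x*y*z + y^2 - 2
reduce: trace(a b a^2 b^-1 a) = trace(a^2 b a^2) * trace(b) - trace(a^2 b a^2 b)   [inverse elimination on b] = x^3*y*z - x^2*y^2 - x^2*z^2 + 2
so trace(b a b a b a) = trace(a b) * trace(a b a b) - trace(a^-1 b^-1)   [split at a repeated a] = z^3 - 3*z
so trace(b a b a b) = trace(b) * trace(a b a b) - trace(a b a)   [square of b] = y*z^2 - x*z - y
trace(a b a b a^2 b) = trace(a) * trace(b a b a b a) - trace(b a b a b)   [square of a] = x*z^3 - y*z^2 - 2*x*z + y
reduce: trace(a b a^2 b^-1 a b) = trace(a b a b a^2) * trace(b) - trace(a b a b a^2 b)   [inverse elimination on b] = x^2*y*z^2 - x*y^2*z - x*z^3 - x^2*y + 2*x*z + y
trace(a^2 b^-1 a b^-1 a b) = trace(a b a^2 b^-1 a) * trace(b) - trace(a b a^2 b^-1 a b)   [inverse elimination on b] = x^3*y^2*z - x^2*y^3 - 2*x^2*y*z^2 + x*y^2*z + x*z^3 + x^2*y - 2*x*z + y
reduce: trace(a^2 b^-1 a b^-1 a b^-1) = trace(a^2 b^-1 a b^-1 a) * trace(b) - trace(a^2 b^-1 a b^-1 a b)   [inverse elimination on b] = x^4*y^3 - 3*x^3*y^2*z - x^2*y^3 + 3*x^2*y*z^2 + 2*x*y^2*z - x*z^3 - 2*x^2*y - y*z^2 + 2*x*z + y
reduce: trace(b^-1 a b^-2 a^2 b^-1 a) = trace(a^2 b^-1 a b^-1 a b^-1) * trace(b) - trace(a^2 b^-1 a b^-1 a)   [inverse elimination on b] = x^4*y^4 - 3*x^3*y^3*z - x^4*y^2 - x^2*y^4 + 3*x^2*y^2*z^2 + 2*x^3*y*z + 2*x*y^3*z - x*y*z^3 - x^2*z^2 - y^2*z^2 - x*y*z + x^2 + y^2 + z^2 - 2
so trace(b^-1 a b^-2 a^2 b^-1 a^-1) = trace(b^-1 a b^-2 a^2 b^-1) * trace(a) - trace(b^-1 a b^-2 a^2 b^-1 a)   [inverse elimination on a] = x^3*y^3*z - x^4*y^2 - 2*x^2*y^2*z^2 - x*y^3*z + x*y*z^3 + x^4 + 3*x^2*y^2 + x^2*z^2 + y^2*z^2 - x*y*z - 4*x^2 - y^2 - z^2 + 2
trace(a^-1 b^-1 a b^-2 a^2 b^-1 a^-1) = trace(b^-1 a b^-2 a^2 b^-1 a^-1) * trace(a) - trace(b^-1 a b^-2 a^2 b^-1)   [inverse elimination on a] = x^4*y^3*z - x^5*y^2 - x^3*y^4 - 2*x^3*y^2*z^2 + x^2*y^3*z + x^2*y*z^3 + x^5 + 5*x^3*y^2 + x^3*z^2 + x*y^4 - 3*x^2*y*z - y^3*z - 5*x^3 - 4*x*y^2 - x*z^2 + 2*y*z + 5*x

x^4*y^3*z - x^5*y^2 - x^3*y^4 - 2*x^3*y^2*z^2 + x^2*y^3*z + x^2*y*z^3 + x^5 + 5*x^3*y^2 + x^3*z^2 + x*y^4 - 3*x^2*y*z - y^3*z - 5*x^3 - 4*x*y^2 - x*z^2 + 2*y*z + 5*x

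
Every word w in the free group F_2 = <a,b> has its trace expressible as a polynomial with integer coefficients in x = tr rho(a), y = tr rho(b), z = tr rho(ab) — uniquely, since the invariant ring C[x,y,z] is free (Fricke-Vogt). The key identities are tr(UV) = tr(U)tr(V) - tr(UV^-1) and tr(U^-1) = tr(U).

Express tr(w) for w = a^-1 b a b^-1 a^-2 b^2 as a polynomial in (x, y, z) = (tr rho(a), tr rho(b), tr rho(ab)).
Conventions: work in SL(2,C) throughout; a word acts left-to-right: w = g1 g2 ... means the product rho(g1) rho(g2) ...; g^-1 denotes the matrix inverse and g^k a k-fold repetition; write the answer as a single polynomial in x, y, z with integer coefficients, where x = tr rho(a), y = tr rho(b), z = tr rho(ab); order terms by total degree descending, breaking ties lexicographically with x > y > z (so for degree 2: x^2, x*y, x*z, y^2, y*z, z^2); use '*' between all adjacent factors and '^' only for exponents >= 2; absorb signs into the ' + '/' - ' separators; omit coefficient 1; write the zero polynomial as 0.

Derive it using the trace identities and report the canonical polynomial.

trace(b a b) = trace(b) * trace(a b) - trace(a)  (reduce the b square) = y*z - x
trace(b a b a) = trace(a b) * trace(a b) - trace(1)  (split on a) = z^2 - 2
trace(b a^-1 b a) = trace(b a b) * trace(a) - trace(b a b a)  (eliminate a^-1) = x*y*z - x^2 - z^2 + 2
use: trace(a^2 b) = trace(a) * trace(b a) - trace(b)  (reduce the a square) = x*z - y
trace(a^2) = trace(a) * trace(a) - trace(1)  (reduce the a square) = x^2 - 2
apply: trace(b a^2 b) = trace(b) * trace(a^2 b) - trace(a^2)  (reduce the b square) = x*y*z - x^2 - y^2 + 2
trace(b a^2 b^2) = trace(b) * trace(b a^2 b) - trace(b a^2)  (reduce the b square) = x*y^2*z - x^2*y - y^3 - x*z + 3*y
apply: trace(a b a^2 b) = trace(a) * trace(b a b a) - trace(b a b)  (reduce the a square) = x*z^2 - y*z - x
use: trace(a b a^2) = trace(a) * trace(b a^2) - trace(b a)  (reduce the a square) = x^2*z - x*y - z
trace(b a^2 b^2 a) = trace(b) * trace(a b a^2 b) - trace(a b a^2)  (reduce the b square) = x*y*z^2 - x^2*z - y^2*z + z
use: trace(a b^2 a^-1 b a) = trace(b a^2 b^2) * trace(a) - trace(b a^2 b^2 a)  (eliminate a^-1) = x^2*y^2*z - x^3*y - x*y^3 - x*y*z^2 + y^2*z + 3*x*y - z
use: trace(b a b a b) = trace(b) * trace(a b a b) - trace(a b a)  (reduce the b square) = y*z^2 - x*z - y
use: trace(b a b a b^2) = trace(b) * trace(b a b a b) - trace(b a b a)  (reduce the b square) = y^2*z^2 - x*y*z - y^2 - z^2 + 2
apply: trace(a b a b a b) = trace(b a b a) * trace(b a) - trace(a b)  (split on b) = z^3 - 3*z
use: trace(b a b a b^2 a) = trace(b) * trace(a b a b a b) - trace(a b a b a)  (reduce the b square) = y*z^3 - x*z^2 - 2*y*z + x
apply: trace(a b^2 a^-1 b a b) = trace(b a b a b^2) * trace(a) - trace(b a b a b^2 a)  (eliminate a^-1) = x*y^2*z^2 - x^2*y*z - y*z^3 - x*y^2 + 2*y*z + x
apply: trace(b^2 a^-1 b a b^-1 a) = trace(a b^2 a^-1 b a) * trace(b) - trace(a b^2 a^-1 b a b)  (eliminate b^-1) = x^2*y^3*z - x^3*y^2 - x*y^4 - 2*x*y^2*z^2 + x^2*y*z + y^3*z + y*z^3 + 4*x*y^2 - 3*y*z - x
trace(a^-1 b^2 a^-1 b a b^-1) = trace(b^2 a^-1 b a b^-1) * trace(a) - trace(b^2 a^-1 b a b^-1 a)  (eliminate a^-1) = -x^2*y^3*z + x^3*y^2 + x*y^4 + 2*x*y^2*z^2 - y^3*z - y*z^3 - x^3 - 4*x*y^2 - x*z^2 + 3*y*z + 3*x
trace(a^-1 b a b^-1 a^-2 b^2) = trace(a^-1 b^2 a^-1 b a b^-1) * trace(a) - trace(a^-1 b^2 a^-1 b a b^-1 a)  (eliminate a^-1) = -x^3*y^3*z + x^4*y^2 + x^2*y^4 + 2*x^2*y^2*z^2 - x*y^3*z - x*y*z^3 - x^4 - 4*x^2*y^2 - x^2*z^2 + 2*x*y*z + 4*x^2 + z^2 - 2

-x^3*y^3*z + x^4*y^2 + x^2*y^4 + 2*x^2*y^2*z^2 - x*y^3*z - x*y*z^3 - x^4 - 4*x^2*y^2 - x^2*z^2 + 2*x*y*z + 4*x^2 + z^2 - 2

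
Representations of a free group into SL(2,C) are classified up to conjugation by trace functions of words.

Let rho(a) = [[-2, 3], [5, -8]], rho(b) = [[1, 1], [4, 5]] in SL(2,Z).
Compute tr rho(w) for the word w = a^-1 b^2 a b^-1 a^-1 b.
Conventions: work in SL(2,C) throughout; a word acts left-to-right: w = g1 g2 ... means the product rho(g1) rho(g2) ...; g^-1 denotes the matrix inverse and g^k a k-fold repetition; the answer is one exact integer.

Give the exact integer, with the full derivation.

155830

rho(a^-1) = [[-8, -3], [-5, -2]]
... * rho(b) = [[1, 1], [4, 5]]  ->  [[-20, -23], [-13, -15]]
... * rho(b) = [[1, 1], [4, 5]]  ->  [[-112, -135], [-73, -88]]
... * rho(a) = [[-2, 3], [5, -8]]  ->  [[-451, 744], [-294, 485]]
... * rho(b^-1) = [[5, -1], [-4, 1]]  ->  [[-5231, 1195], [-3410, 779]]
... * rho(a^-1) = [[-8, -3], [-5, -2]]  ->  [[35873, 13303], [23385, 8672]]
... * rho(b) = [[1, 1], [4, 5]]  ->  [[89085, 102388], [58073, 66745]]
tr = 89085 + 66745 = 155830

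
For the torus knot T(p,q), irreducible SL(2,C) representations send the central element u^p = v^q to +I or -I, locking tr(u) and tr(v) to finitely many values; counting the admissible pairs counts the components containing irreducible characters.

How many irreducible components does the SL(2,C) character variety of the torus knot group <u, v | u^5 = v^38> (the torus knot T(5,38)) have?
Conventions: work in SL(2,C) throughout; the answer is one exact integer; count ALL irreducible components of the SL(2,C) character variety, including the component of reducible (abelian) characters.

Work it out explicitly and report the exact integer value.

75

Gamma = < u, v | u^5 = v^38 > (torus knot T(5,38)); the central element u^5 = v^38 acts as +I or -I in any irreducible SL(2,C) representation.
So on each irreducible component the traces are pinned: tr(u) = 2*cos(pi*alpha/5) with 1 <= alpha <= 4, tr(v) = 2*cos(pi*beta/38) with 1 <= beta <= 37.
Consistency of u^5 = (-1)^alpha I with v^38 = (-1)^beta I forces alpha = beta (mod 2).
Enumerate parity-matched pairs: 2*19 odd-odd plus 2*18 even-even gives 74.
components with irreducible characters: 74; plus the single component of reducible (abelian) characters: total 75.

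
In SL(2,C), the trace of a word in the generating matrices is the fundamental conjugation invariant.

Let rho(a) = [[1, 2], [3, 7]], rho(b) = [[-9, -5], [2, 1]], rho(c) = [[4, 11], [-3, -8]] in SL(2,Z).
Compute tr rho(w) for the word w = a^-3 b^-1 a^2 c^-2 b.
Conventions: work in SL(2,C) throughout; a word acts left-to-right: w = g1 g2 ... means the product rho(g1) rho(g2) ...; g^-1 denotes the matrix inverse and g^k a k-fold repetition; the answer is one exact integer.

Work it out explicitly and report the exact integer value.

rho(a^-1) = [[7, -2], [-3, 1]]
... * rho(a^-1) = [[7, -2], [-3, 1]]  ->  [[55, -16], [-24, 7]]
... * rho(a^-1) = [[7, -2], [-3, 1]]  ->  [[433, -126], [-189, 55]]
... * rho(b^-1) = [[1, 5], [-2, -9]]  ->  [[685, 3299], [-299, -1440]]
... * rho(a) = [[1, 2], [3, 7]]  ->  [[10582, 24463], [-4619, -10678]]
... * rho(a) = [[1, 2], [3, 7]]  ->  [[83971, 192405], [-36653, -83984]]
... * rho(c^-1) = [[-8, -11], [3, 4]]  ->  [[-94553, -154061], [41272, 67247]]
... * rho(c^-1) = [[-8, -11], [3, 4]]  ->  [[294241, 423839], [-128435, -185004]]
... * rho(b) = [[-9, -5], [2, 1]]  ->  [[-1800491, -1047366], [785907, 457171]]
tr = -1800491 + 457171 = -1343320

-1343320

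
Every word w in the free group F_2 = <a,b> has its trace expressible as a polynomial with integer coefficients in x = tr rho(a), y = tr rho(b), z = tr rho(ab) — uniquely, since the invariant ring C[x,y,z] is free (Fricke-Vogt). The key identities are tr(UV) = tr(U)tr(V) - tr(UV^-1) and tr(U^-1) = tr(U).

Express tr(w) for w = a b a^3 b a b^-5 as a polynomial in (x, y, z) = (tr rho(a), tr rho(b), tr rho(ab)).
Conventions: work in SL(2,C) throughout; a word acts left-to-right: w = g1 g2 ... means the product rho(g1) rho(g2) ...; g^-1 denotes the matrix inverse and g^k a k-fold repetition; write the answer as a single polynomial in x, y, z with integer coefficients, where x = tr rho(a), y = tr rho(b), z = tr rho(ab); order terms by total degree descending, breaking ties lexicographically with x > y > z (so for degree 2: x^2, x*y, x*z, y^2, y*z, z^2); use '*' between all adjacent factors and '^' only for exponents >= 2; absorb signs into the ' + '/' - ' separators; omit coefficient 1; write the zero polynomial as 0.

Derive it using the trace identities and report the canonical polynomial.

reduce: tr(b a b a) = tr(b a) * tr(b a) - tr(1)   [split at repeated b] = z^2 - 2
reduce: tr(b a b) = tr(b) * tr(a b) - tr(a) = y*z - x
tr(b a^2 b a) = tr(a) * tr(b a b a) - tr(b a b) = x*z^2 - y*z - x
tr(b^2) = tr(b) * tr(b) - tr(1) = y^2 - 2
reduce: tr(b a^2 b) = tr(a) * tr(b^2 a) - tr(b^2) = x*y*z - x^2 - y^2 + 2
tr(b a^2 b a^2) = tr(a) * tr(b a^2 b a) - tr(b a^2 b) = x^2*z^2 - 2*x*y*z + y^2 - 2
tr(a b a^3 b a) = tr(a) * tr(b a^2 b a^2) - tr(b a^2 b a) = x^3*z^2 - 2*x^2*y*z + x*y^2 - x*z^2 + y*z - x
tr(b a b a b a) = tr(b a) * tr(b a b a) - tr(b^-1 a^-1)   [split at repeated b] = z^3 - 3*z
so tr(a b a) = tr(a) * tr(b a) - tr(b) = x*z - y
tr(b a b a b) = tr(b) * tr(a b a b) - tr(a b a) = y*z^2 - x*z - y
so tr(b a b a b a^2) = tr(a) * tr(b a b a b a) - tr(b a b a b) = x*z^3 - y*z^2 - 2*x*z + y
tr(a b a^3 b a b) = tr(a) * tr(b a b a b a^2) - tr(b a b a b a) = x^2*z^3 - x*y*z^2 - 2*x^2*z - z^3 + x*y + 3*z
tr(a b a^3 b a b^-1) = tr(a b a^3 b a) * tr(b) - tr(a b a^3 b a b) = x^3*y*z^2 - 2*x^2*y^2*z - x^2*z^3 + x*y^3 + 2*x^2*z + y^2*z + z^3 - 2*x*y - 3*z
tr(b^-2 a b a^3 b a) = tr(a b a^3 b a b^-1) * tr(b) - tr(a b a^3 b a) = x^3*y^2*z^2 - 2*x^2*y^3*z - x^2*y*z^3 - x^3*z^2 + x*y^4 + 4*x^2*y*z + y^3*z + y*z^3 - 3*x*y^2 + x*z^2 - 4*y*z + x
so tr(b^-1 a b a^3 b a b^-2) = tr(b^-2 a b a^3 b a) * tr(b) - tr(b^-2 a b a^3 b a b) = x^3*y^3*z^2 - 2*x^2*y^4*z - x^2*y^2*z^3 - 2*x^3*y*z^2 + x*y^5 + 6*x^2*y^2*z + x^2*z^3 + y^4*z + y^2*z^3 - 4*x*y^3 + x*y*z^2 - 2*x^2*z - 5*y^2*z - z^3 + 3*x*y + 3*z
reduce: tr(b^-1 a b a^3 b a b^-3) = tr(b^-1 a b a^3 b a b^-2) * tr(b) - tr(b^-1 a b a^3 b a b^-1) = x^3*y^4*z^2 - 2*x^2*y^5*z - x^2*y^3*z^3 - 3*x^3*y^2*z^2 + x*y^6 + 8*x^2*y^3*z + 2*x^2*y*z^3 + y^5*z + y^3*z^3 + x^3*z^2 - 5*x*y^4 + x*y^2*z^2 - 6*x^2*y*z - 6*y^3*z - 2*y*z^3 + 6*x*y^2 - x*z^2 + 7*y*z - x
tr(a b a^3 b a b^-5) = tr(b^-1 a b a^3 b a b^-3) * tr(b) - tr(b^-1 a b a^3 b a b^-2) = x^3*y^5*z^2 - 2*x^2*y^6*z - x^2*y^4*z^3 - 4*x^3*y^3*z^2 + x*y^7 + 10*x^2*y^4*z + 3*x^2*y^2*z^3 + y^6*z + y^4*z^3 + 3*x^3*y*z^2 - 6*x*y^5 + x*y^3*z^2 - 12*x^2*y^2*z - x^2*z^3 - 7*y^4*z - 3*y^2*z^3 + 10*x*y^3 - 2*x*y*z^2 + 2*x^2*z + 12*y^2*z + z^3 - 4*x*y - 3*z

x^3*y^5*z^2 - 2*x^2*y^6*z - x^2*y^4*z^3 - 4*x^3*y^3*z^2 + x*y^7 + 10*x^2*y^4*z + 3*x^2*y^2*z^3 + y^6*z + y^4*z^3 + 3*x^3*y*z^2 - 6*x*y^5 + x*y^3*z^2 - 12*x^2*y^2*z - x^2*z^3 - 7*y^4*z - 3*y^2*z^3 + 10*x*y^3 - 2*x*y*z^2 + 2*x^2*z + 12*y^2*z + z^3 - 4*x*y - 3*z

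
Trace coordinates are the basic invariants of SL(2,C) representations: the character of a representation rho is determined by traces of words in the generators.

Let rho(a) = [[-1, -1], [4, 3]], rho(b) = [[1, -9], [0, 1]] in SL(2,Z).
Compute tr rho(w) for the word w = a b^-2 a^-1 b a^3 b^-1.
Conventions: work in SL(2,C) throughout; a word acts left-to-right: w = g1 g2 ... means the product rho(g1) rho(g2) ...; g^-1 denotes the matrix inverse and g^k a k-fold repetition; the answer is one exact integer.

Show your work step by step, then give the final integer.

rho(a) = [[-1, -1], [4, 3]]
... * rho(b^-1) = [[1, 9], [0, 1]]  ->  [[-1, -10], [4, 39]]
... * rho(b^-1) = [[1, 9], [0, 1]]  ->  [[-1, -19], [4, 75]]
... * rho(a^-1) = [[3, 1], [-4, -1]]  ->  [[73, 18], [-288, -71]]
... * rho(b) = [[1, -9], [0, 1]]  ->  [[73, -639], [-288, 2521]]
... * rho(a) = [[-1, -1], [4, 3]]  ->  [[-2629, -1990], [10372, 7851]]
... * rho(a) = [[-1, -1], [4, 3]]  ->  [[-5331, -3341], [21032, 13181]]
... * rho(a) = [[-1, -1], [4, 3]]  ->  [[-8033, -4692], [31692, 18511]]
... * rho(b^-1) = [[1, 9], [0, 1]]  ->  [[-8033, -76989], [31692, 303739]]
tr = -8033 + 303739 = 295706

295706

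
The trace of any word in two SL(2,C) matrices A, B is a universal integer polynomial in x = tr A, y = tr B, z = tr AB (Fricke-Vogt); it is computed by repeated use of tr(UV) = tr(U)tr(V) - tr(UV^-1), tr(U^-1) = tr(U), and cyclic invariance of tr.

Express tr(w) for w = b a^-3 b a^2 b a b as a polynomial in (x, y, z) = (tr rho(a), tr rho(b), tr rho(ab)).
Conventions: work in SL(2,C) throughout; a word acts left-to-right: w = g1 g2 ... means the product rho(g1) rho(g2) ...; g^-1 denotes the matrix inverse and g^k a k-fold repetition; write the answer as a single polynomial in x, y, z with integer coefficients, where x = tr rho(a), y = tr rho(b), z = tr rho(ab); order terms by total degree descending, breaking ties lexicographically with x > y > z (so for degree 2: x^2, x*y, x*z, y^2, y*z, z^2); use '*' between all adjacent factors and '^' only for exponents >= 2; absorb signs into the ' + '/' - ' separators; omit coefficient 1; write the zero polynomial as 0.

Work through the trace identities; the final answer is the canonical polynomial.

reduce: trace(b a b a) = trace(b a)*trace(b a) - trace(1)   [split at a repeated b] = z^2 - 2
reduce: trace(b a b) = trace(b)*trace(a b) - trace(a)   [square of b] = y*z - x
so trace(a^2 b a b) = trace(a)*trace(b a b a) - trace(b a b)   [square of a] = x*z^2 - y*z - x
reduce: trace(b a^2) = trace(a)*trace(b a) - trace(b)   [square of a] = x*z - y
so trace(a^2 b a) = trace(a)*trace(b a^2) - trace(b a)   [square of a] = x^2*z - x*y - z
reduce: trace(b a^2 b a b) = trace(b)*trace(a^2 b a b) - trace(a^2 b a)   [square of b] = x*y*z^2 - x^2*z - y^2*z + z
so trace(b a^2 b a b^2) = trace(b)*trace(b a^2 b a b) - trace(b a^2 b a)   [square of b] = x*y^2*z^2 - x^2*y*z - y^3*z - x*z^2 + 2*y*z + x
reduce: trace(b a b a b a) = trace(b a b a)*trace(b a) - trace(a b)   [split at a repeated b] = z^3 - 3*z
reduce: trace(b a b a b) = trace(b)*trace(a b a b) - trace(a b a)   [square of b] = y*z^2 - x*z - y
so trace(a b a^2 b a b) = trace(a)*trace(b a b a b a) - trace(b a b a b)   [square of a] = x*z^3 - y*z^2 - 2*x*z + y
trace(b^2) = trace(b)*trace(b) - trace(1)   [square of b] = y^2 - 2
trace(b a^2 b) = trace(a)*trace(b^2 a) - trace(b^2)   [square of a] = x*y*z - x^2 - y^2 + 2
reduce: trace(a b a^2 b a) = trace(a)*trace(b a^2 b a) - trace(b a^2 b)   [square of a] = x^2*z^2 - 2*x*y*z + y^2 - 2
trace(b a^2 b a b^2 a) = trace(b)*trace(a b a^2 b a b) - trace(a b a^2 b a)   [square of b] = x*y*z^3 - x^2*z^2 - y^2*z^2 + 2
so trace(b a^2 b a b^2 a^-1) = trace(b a^2 b a b^2)*trace(a) - trace(b a^2 b a b^2 a)   [inverse elimination on a] = x^2*y^2*z^2 - x^3*y*z - x*y^3*z - x*y*z^3 + y^2*z^2 + 2*x*y*z + x^2 - 2
trace(a^-1 b a^2 b a b^2 a^-1) = trace(b a^2 b a b^2 a^-1)*trace(a) - trace(b a^2 b a b^2)   [inverse elimination on a] = x^3*y^2*z^2 - x^4*y*z - x^2*y^3*z - x^2*y*z^3 + 3*x^2*y*z + y^3*z + x^3 + x*z^2 - 2*y*z - 3*x
trace(b a^-3 b a^2 b a b) = trace(a^-1 b a^2 b a b^2 a^-1)*trace(a) - trace(a^-1 b a^2 b a b^2)   [inverse elimination on a] = x^4*y^2*z^2 - x^5*y*z - x^3*y^3*z - x^3*y*z^3 - x^2*y^2*z^2 + 4*x^3*y*z + 2*x*y^3*z + x*y*z^3 + x^4 + x^2*z^2 - y^2*z^2 - 4*x*y*z - 4*x^2 + 2

x^4*y^2*z^2 - x^5*y*z - x^3*y^3*z - x^3*y*z^3 - x^2*y^2*z^2 + 4*x^3*y*z + 2*x*y^3*z + x*y*z^3 + x^4 + x^2*z^2 - y^2*z^2 - 4*x*y*z - 4*x^2 + 2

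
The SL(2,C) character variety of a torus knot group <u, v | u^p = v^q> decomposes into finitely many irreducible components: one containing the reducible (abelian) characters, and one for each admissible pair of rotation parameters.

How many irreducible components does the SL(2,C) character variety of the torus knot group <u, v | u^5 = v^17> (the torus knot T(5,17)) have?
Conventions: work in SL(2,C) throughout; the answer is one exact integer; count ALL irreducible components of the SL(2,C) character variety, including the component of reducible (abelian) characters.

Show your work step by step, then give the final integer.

33

For T(5,17): irreducibility forces the central element u^5 = v^17 to one of +I, -I.
This locks tr(u) to 2*cos(pi*alpha/5), alpha in 1..4, and tr(v) to 2*cos(pi*beta/17), beta in 1..16, on each component of irreducible characters.
u^5 = (-1)^alpha I and v^17 = (-1)^beta I must agree, so alpha and beta have equal parity.
Counting: 2 odd alphas x 8 odd betas + 2 even alphas x 8 even betas = 16 + 16 = 32.
components with irreducible characters: 32; plus the single component of reducible (abelian) characters: total 33.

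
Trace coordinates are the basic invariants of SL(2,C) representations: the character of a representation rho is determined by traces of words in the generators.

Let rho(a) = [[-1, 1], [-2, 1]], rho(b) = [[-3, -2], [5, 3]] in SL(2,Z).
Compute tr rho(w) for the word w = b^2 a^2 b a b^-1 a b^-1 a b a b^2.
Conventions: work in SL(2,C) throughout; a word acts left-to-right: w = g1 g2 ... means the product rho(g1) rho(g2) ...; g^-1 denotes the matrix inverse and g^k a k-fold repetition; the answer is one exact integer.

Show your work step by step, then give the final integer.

rho(b) = [[-3, -2], [5, 3]]
... * rho(b) = [[-3, -2], [5, 3]]  ->  [[-1, 0], [0, -1]]
... * rho(a) = [[-1, 1], [-2, 1]]  ->  [[1, -1], [2, -1]]
... * rho(a) = [[-1, 1], [-2, 1]]  ->  [[1, 0], [0, 1]]
... * rho(b) = [[-3, -2], [5, 3]]  ->  [[-3, -2], [5, 3]]
... * rho(a) = [[-1, 1], [-2, 1]]  ->  [[7, -5], [-11, 8]]
... * rho(b^-1) = [[3, 2], [-5, -3]]  ->  [[46, 29], [-73, -46]]
... * rho(a) = [[-1, 1], [-2, 1]]  ->  [[-104, 75], [165, -119]]
... * rho(b^-1) = [[3, 2], [-5, -3]]  ->  [[-687, -433], [1090, 687]]
... * rho(a) = [[-1, 1], [-2, 1]]  ->  [[1553, -1120], [-2464, 1777]]
... * rho(b) = [[-3, -2], [5, 3]]  ->  [[-10259, -6466], [16277, 10259]]
... * rho(a) = [[-1, 1], [-2, 1]]  ->  [[23191, -16725], [-36795, 26536]]
... * rho(b) = [[-3, -2], [5, 3]]  ->  [[-153198, -96557], [243065, 153198]]
... * rho(b) = [[-3, -2], [5, 3]]  ->  [[-23191, 16725], [36795, -26536]]
tr = -23191 + -26536 = -49727

-49727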